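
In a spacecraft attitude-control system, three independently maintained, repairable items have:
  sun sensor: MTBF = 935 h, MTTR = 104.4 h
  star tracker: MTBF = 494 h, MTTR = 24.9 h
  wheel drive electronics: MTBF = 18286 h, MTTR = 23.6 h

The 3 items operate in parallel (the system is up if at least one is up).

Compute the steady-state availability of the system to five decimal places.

0.99999

A(sun sensor) = MTBF/(MTBF+MTTR) = 935/(935+104.4) = 0.899557
A(star tracker) = MTBF/(MTBF+MTTR) = 494/(494+24.9) = 0.952014
A(wheel drive electronics) = MTBF/(MTBF+MTTR) = 18286/(18286+23.6) = 0.998711
Parallel availability: 1 − (1 − 0.899557)(1 − 0.952014)(1 − 0.998711) = 0.99999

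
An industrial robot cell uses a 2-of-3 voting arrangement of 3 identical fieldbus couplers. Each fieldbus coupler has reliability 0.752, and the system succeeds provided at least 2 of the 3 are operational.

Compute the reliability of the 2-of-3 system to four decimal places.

R = Σ_{i=2}^{3} C(3,i) p^i (1−p)^{3−i} with p = 0.752
C(3,2)·0.752^2·0.248^1 = 0.420735
C(3,3)·0.752^3·0.248^0 = 0.425259
Sum = 0.8460

0.8460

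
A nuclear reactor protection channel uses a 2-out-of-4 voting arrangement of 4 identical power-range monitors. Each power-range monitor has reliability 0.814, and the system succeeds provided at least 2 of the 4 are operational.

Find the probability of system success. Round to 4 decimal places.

R = Σ_{i=2}^{4} C(4,i) p^i (1−p)^{4−i} with p = 0.814
C(4,2)·0.814^2·0.186^2 = 0.137539
C(4,3)·0.814^3·0.186^1 = 0.401279
C(4,4)·0.814^4·0.186^0 = 0.439033
Sum = 0.9779

0.9779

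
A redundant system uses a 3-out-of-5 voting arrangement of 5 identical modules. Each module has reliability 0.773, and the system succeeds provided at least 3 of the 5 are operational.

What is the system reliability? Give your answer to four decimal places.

0.9192

R = Σ_{i=3}^{5} C(5,i) p^i (1−p)^{5−i} with p = 0.773
C(5,3)·0.773^3·0.227^2 = 0.238007
C(5,4)·0.773^4·0.227^1 = 0.405241
C(5,5)·0.773^5·0.227^0 = 0.275993
Sum = 0.9192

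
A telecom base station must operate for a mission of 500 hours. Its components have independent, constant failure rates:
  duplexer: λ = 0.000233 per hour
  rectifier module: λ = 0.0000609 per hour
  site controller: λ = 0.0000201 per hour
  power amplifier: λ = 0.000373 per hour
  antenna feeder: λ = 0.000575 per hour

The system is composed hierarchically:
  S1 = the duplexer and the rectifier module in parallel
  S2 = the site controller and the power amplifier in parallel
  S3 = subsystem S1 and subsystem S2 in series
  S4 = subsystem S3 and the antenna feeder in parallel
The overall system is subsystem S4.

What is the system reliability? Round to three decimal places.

0.999

R(duplexer) = exp(−0.000233 × 500) = 0.89003
R(rectifier module) = exp(−0.0000609 × 500) = 0.97001
R(site controller) = exp(−0.0000201 × 500) = 0.99000
R(power amplifier) = exp(−0.000373 × 500) = 0.82986
R(antenna feeder) = exp(−0.000575 × 500) = 0.75014
Parallel (duplexer and rectifier module): 1 − (1 − 0.89003)(1 − 0.97001) = 0.99670
Parallel (site controller and power amplifier): 1 − (1 − 0.99000)(1 − 0.82986) = 0.99830
Series ([0.99670] and [0.99830]): 0.99670 × 0.99830 = 0.99501
Parallel ([0.99501] and antenna feeder): 1 − (1 − 0.99501)(1 − 0.75014) = 0.999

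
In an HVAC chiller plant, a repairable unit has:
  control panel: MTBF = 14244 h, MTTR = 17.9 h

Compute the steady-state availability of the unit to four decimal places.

A(control panel) = MTBF/(MTBF+MTTR) = 14244/(14244+17.9) = 0.9987

0.9987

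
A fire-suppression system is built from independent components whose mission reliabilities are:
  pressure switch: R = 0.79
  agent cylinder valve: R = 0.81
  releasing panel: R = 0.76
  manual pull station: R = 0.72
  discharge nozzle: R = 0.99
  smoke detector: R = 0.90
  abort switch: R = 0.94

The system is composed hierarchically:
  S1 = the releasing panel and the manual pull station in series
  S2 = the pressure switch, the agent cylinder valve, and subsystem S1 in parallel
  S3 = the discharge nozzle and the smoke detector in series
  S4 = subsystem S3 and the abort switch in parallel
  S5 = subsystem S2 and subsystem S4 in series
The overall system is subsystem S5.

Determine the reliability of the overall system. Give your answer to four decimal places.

0.9755

Series (releasing panel and manual pull station): 0.760000 × 0.720000 = 0.547200
Parallel (pressure switch, agent cylinder valve, and [0.547200]): 1 − (1 − 0.790000)(1 − 0.810000)(1 − 0.547200) = 0.981933
Series (discharge nozzle and smoke detector): 0.990000 × 0.900000 = 0.891000
Parallel ([0.891000] and abort switch): 1 − (1 − 0.891000)(1 − 0.940000) = 0.993460
Series ([0.981933] and [0.993460]): 0.981933 × 0.993460 = 0.9755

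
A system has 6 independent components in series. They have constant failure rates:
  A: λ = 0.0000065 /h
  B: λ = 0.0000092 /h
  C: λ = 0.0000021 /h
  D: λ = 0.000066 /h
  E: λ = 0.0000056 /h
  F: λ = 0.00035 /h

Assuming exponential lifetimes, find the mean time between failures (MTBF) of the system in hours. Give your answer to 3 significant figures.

2280

Series of exponential components: λ_sys = Σ λ_i
λ_sys = 0.0000065 + 0.0000092 + 0.0000021 + 0.000066 + 0.0000056 + 0.00035 = 4.3940e-04 /h
MTBF = 1 / λ_sys = 2280 h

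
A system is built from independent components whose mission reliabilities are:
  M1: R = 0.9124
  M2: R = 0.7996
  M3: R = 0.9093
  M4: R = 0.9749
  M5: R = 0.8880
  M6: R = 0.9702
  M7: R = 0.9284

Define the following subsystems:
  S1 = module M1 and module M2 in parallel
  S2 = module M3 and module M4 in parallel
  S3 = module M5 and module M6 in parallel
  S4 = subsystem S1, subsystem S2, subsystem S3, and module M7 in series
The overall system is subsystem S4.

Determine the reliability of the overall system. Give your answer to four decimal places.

Parallel (M1 and M2): 1 − (1 − 0.912400)(1 − 0.799600) = 0.982445
Parallel (M3 and M4): 1 − (1 − 0.909300)(1 − 0.974900) = 0.997723
Parallel (M5 and M6): 1 − (1 − 0.888000)(1 − 0.970200) = 0.996662
Series ([0.982445], [0.997723], [0.996662], and M7): 0.982445 × 0.997723 × 0.996662 × 0.928400 = 0.9070

0.9070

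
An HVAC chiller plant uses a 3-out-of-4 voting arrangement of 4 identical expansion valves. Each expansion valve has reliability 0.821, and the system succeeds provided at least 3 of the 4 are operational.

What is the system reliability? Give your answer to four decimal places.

R = Σ_{i=3}^{4} C(4,i) p^i (1−p)^{4−i} with p = 0.821
C(4,3)·0.821^3·0.179^1 = 0.396226
C(4,4)·0.821^4·0.179^0 = 0.454331
Sum = 0.8506

0.8506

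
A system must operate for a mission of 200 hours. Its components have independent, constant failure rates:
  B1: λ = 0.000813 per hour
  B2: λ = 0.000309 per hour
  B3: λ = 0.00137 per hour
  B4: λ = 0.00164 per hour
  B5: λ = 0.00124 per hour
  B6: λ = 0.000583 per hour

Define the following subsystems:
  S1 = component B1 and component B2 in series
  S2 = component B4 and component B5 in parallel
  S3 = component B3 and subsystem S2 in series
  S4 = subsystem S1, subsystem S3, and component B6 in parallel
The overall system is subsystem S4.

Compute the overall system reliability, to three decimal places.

0.994

R(B1) = exp(−0.000813 × 200) = 0.84993
R(B2) = exp(−0.000309 × 200) = 0.94007
R(B3) = exp(−0.00137 × 200) = 0.76033
R(B4) = exp(−0.00164 × 200) = 0.72036
R(B5) = exp(−0.00124 × 200) = 0.78036
R(B6) = exp(−0.000583 × 200) = 0.88994
Series (B1 and B2): 0.84993 × 0.94007 = 0.79899
Parallel (B4 and B5): 1 − (1 − 0.72036)(1 − 0.78036) = 0.93858
Series (B3 and [0.93858]): 0.76033 × 0.93858 = 0.71363
Parallel ([0.79899], [0.71363], and B6): 1 − (1 − 0.79899)(1 − 0.71363)(1 − 0.88994) = 0.994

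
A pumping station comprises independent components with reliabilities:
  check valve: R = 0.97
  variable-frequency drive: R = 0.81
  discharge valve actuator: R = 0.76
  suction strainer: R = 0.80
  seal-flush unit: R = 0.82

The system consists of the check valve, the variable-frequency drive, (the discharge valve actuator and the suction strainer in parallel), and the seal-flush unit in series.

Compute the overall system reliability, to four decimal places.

Parallel (discharge valve actuator and suction strainer): 1 − (1 − 0.760000)(1 − 0.800000) = 0.952000
Series (check valve, variable-frequency drive, [0.952000], and seal-flush unit): 0.970000 × 0.810000 × 0.952000 × 0.820000 = 0.6133

0.6133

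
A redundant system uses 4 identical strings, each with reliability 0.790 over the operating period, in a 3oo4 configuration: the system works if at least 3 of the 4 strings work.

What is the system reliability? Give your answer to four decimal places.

0.8037

R = Σ_{i=3}^{4} C(4,i) p^i (1−p)^{4−i} with p = 0.790
C(4,3)·0.790^3·0.210^1 = 0.414153
C(4,4)·0.790^4·0.210^0 = 0.389501
Sum = 0.8037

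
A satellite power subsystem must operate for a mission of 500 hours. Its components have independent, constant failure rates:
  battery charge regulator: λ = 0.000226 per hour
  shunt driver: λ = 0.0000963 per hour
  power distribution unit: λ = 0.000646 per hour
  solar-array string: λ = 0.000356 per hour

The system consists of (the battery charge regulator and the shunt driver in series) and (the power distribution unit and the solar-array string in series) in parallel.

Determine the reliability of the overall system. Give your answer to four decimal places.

R(battery charge regulator) = exp(−0.000226 × 500) = 0.893151
R(shunt driver) = exp(−0.0000963 × 500) = 0.952991
R(power distribution unit) = exp(−0.000646 × 500) = 0.723974
R(solar-array string) = exp(−0.000356 × 500) = 0.836942
Series (battery charge regulator and shunt driver): 0.893151 × 0.952991 = 0.851165
Series (power distribution unit and solar-array string): 0.723974 × 0.836942 = 0.605924
Parallel ([0.851165] and [0.605924]): 1 − (1 − 0.851165)(1 − 0.605924) = 0.9413

0.9413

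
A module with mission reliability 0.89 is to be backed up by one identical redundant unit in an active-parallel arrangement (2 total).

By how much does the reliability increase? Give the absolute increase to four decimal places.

0.0979

R_before = 0.89
R_after = 1 − (1 − 0.89)^2 = 0.9879
ΔR = 0.9879 − 0.89 = 0.0979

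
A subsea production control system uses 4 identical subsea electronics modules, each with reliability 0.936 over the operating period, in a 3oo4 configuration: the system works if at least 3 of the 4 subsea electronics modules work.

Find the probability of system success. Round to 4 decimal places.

R = Σ_{i=3}^{4} C(4,i) p^i (1−p)^{4−i} with p = 0.936
C(4,3)·0.936^3·0.064^1 = 0.209927
C(4,4)·0.936^4·0.064^0 = 0.767544
Sum = 0.9775

0.9775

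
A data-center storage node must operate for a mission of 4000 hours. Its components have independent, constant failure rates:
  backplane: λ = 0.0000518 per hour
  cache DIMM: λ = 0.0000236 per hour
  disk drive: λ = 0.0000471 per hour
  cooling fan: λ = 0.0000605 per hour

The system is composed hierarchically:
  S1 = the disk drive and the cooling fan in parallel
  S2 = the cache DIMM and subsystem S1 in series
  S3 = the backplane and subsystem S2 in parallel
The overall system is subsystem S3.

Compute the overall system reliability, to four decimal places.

0.9769

R(backplane) = exp(−0.0000518 × 4000) = 0.812857
R(cache DIMM) = exp(−0.0000236 × 4000) = 0.909919
R(disk drive) = exp(−0.0000471 × 4000) = 0.828283
R(cooling fan) = exp(−0.0000605 × 4000) = 0.785056
Parallel (disk drive and cooling fan): 1 − (1 − 0.828283)(1 − 0.785056) = 0.963090
Series (cache DIMM and [0.963090]): 0.909919 × 0.963090 = 0.876334
Parallel (backplane and [0.876334]): 1 − (1 − 0.812857)(1 − 0.876334) = 0.9769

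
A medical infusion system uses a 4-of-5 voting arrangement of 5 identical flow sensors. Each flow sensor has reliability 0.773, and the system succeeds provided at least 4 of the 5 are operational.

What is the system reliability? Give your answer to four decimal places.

0.6812

R = Σ_{i=4}^{5} C(5,i) p^i (1−p)^{5−i} with p = 0.773
C(5,4)·0.773^4·0.227^1 = 0.405241
C(5,5)·0.773^5·0.227^0 = 0.275993
Sum = 0.6812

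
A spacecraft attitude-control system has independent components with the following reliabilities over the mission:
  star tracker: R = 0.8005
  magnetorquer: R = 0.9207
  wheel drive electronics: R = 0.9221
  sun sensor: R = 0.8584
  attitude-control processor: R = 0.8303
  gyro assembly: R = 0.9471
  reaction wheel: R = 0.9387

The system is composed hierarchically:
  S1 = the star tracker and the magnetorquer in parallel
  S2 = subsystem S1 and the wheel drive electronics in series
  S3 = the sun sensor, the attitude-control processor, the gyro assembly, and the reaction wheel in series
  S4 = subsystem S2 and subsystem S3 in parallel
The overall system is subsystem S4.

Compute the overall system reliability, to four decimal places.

Parallel (star tracker and magnetorquer): 1 − (1 − 0.800500)(1 − 0.920700) = 0.984180
Series ([0.984180] and wheel drive electronics): 0.984180 × 0.922100 = 0.907512
Series (sun sensor, attitude-control processor, gyro assembly, and reaction wheel): 0.858400 × 0.830300 × 0.947100 × 0.938700 = 0.633647
Parallel ([0.907512] and [0.633647]): 1 − (1 − 0.907512)(1 − 0.633647) = 0.9661

0.9661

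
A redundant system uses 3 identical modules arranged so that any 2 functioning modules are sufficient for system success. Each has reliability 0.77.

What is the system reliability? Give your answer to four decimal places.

0.8656

R = Σ_{i=2}^{3} C(3,i) p^i (1−p)^{3−i} with p = 0.77
C(3,2)·0.77^2·0.23^1 = 0.409101
C(3,3)·0.77^3·0.23^0 = 0.456533
Sum = 0.8656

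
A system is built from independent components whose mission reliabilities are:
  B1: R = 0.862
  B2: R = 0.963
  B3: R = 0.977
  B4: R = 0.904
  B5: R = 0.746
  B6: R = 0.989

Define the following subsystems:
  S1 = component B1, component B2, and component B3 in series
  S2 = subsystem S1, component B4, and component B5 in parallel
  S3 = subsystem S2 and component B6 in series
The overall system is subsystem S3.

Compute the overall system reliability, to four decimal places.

0.9844

Series (B1, B2, and B3): 0.862000 × 0.963000 × 0.977000 = 0.811014
Parallel ([0.811014], B4, and B5): 1 − (1 − 0.811014)(1 − 0.904000)(1 − 0.746000) = 0.995392
Series ([0.995392] and B6): 0.995392 × 0.989000 = 0.9844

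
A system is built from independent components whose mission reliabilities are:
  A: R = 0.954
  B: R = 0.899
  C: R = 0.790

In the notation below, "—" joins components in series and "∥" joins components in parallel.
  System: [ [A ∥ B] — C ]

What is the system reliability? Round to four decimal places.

0.7863

Parallel (A and B): 1 − (1 − 0.954000)(1 − 0.899000) = 0.995354
Series ([0.995354] and C): 0.995354 × 0.790000 = 0.7863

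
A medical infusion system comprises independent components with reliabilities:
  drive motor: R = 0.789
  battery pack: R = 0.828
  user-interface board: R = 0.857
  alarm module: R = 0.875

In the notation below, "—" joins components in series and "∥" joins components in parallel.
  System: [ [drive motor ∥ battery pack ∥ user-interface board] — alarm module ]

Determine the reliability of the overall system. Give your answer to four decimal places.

0.8705

Parallel (drive motor, battery pack, and user-interface board): 1 − (1 − 0.789000)(1 − 0.828000)(1 − 0.857000) = 0.994810
Series ([0.994810] and alarm module): 0.994810 × 0.875000 = 0.8705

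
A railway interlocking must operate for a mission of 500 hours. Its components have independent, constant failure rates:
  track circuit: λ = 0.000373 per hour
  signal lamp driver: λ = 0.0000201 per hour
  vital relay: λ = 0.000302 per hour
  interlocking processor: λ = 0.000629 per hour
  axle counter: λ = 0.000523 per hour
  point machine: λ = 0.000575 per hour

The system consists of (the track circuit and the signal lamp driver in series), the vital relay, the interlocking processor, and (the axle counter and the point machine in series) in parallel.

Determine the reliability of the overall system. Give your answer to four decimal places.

R(track circuit) = exp(−0.000373 × 500) = 0.829859
R(signal lamp driver) = exp(−0.0000201 × 500) = 0.990000
R(vital relay) = exp(−0.000302 × 500) = 0.859848
R(interlocking processor) = exp(−0.000629 × 500) = 0.730154
R(axle counter) = exp(−0.000523 × 500) = 0.769896
R(point machine) = exp(−0.000575 × 500) = 0.750137
Series (track circuit and signal lamp driver): 0.829859 × 0.990000 = 0.821560
Series (axle counter and point machine): 0.769896 × 0.750137 = 0.577527
Parallel ([0.821560], vital relay, interlocking processor, and [0.577527]): 1 − (1 − 0.821560)(1 − 0.859848)(1 − 0.730154)(1 − 0.577527) = 0.9971

0.9971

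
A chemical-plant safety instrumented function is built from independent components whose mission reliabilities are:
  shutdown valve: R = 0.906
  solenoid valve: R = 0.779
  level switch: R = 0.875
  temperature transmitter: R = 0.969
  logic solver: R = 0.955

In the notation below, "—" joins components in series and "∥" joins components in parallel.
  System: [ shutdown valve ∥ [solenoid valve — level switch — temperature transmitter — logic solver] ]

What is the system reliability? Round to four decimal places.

Series (solenoid valve, level switch, temperature transmitter, and logic solver): 0.779000 × 0.875000 × 0.969000 × 0.955000 = 0.630772
Parallel (shutdown valve and [0.630772]): 1 − (1 − 0.906000)(1 − 0.630772) = 0.9653

0.9653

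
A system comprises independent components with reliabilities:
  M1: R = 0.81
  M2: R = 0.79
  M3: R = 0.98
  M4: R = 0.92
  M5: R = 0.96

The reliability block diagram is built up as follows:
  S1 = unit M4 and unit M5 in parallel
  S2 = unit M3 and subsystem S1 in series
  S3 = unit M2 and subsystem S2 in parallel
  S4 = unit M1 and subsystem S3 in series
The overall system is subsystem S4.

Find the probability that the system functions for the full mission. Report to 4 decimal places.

Parallel (M4 and M5): 1 − (1 − 0.920000)(1 − 0.960000) = 0.996800
Series (M3 and [0.996800]): 0.980000 × 0.996800 = 0.976864
Parallel (M2 and [0.976864]): 1 − (1 − 0.790000)(1 − 0.976864) = 0.995141
Series (M1 and [0.995141]): 0.810000 × 0.995141 = 0.8061

0.8061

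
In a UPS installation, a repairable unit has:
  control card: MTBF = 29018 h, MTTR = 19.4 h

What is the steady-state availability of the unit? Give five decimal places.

0.99933

A(control card) = MTBF/(MTBF+MTTR) = 29018/(29018+19.4) = 0.99933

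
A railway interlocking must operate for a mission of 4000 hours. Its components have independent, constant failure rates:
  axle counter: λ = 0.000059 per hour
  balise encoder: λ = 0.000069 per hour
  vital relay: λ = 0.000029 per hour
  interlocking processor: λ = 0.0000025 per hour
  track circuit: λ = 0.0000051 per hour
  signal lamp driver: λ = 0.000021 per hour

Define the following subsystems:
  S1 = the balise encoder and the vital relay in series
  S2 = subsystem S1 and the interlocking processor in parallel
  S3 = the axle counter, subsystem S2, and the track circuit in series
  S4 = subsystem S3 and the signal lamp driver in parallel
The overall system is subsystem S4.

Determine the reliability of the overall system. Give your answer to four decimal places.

0.9816

R(axle counter) = exp(−0.000059 × 4000) = 0.789781
R(balise encoder) = exp(−0.000069 × 4000) = 0.758813
R(vital relay) = exp(−0.000029 × 4000) = 0.890475
R(interlocking processor) = exp(−0.0000025 × 4000) = 0.990050
R(track circuit) = exp(−0.0000051 × 4000) = 0.979807
R(signal lamp driver) = exp(−0.000021 × 4000) = 0.919431
Series (balise encoder and vital relay): 0.758813 × 0.890475 = 0.675704
Parallel ([0.675704] and interlocking processor): 1 − (1 − 0.675704)(1 − 0.990050) = 0.996773
Series (axle counter, [0.996773], and track circuit): 0.789781 × 0.996773 × 0.979807 = 0.771336
Parallel ([0.771336] and signal lamp driver): 1 − (1 − 0.771336)(1 − 0.919431) = 0.9816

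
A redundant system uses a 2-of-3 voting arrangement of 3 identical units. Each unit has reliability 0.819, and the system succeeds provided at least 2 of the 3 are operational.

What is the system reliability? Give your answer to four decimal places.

0.9136

R = Σ_{i=2}^{3} C(3,i) p^i (1−p)^{3−i} with p = 0.819
C(3,2)·0.819^2·0.181^1 = 0.364223
C(3,3)·0.819^3·0.181^0 = 0.549353
Sum = 0.9136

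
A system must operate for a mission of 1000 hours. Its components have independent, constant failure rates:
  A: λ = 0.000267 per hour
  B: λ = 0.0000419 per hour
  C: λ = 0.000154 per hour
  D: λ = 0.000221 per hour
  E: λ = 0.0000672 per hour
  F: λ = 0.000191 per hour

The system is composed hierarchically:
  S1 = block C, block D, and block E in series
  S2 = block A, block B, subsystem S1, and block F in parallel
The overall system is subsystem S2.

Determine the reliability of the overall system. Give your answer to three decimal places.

0.999

R(A) = exp(−0.000267 × 1000) = 0.76567
R(B) = exp(−0.0000419 × 1000) = 0.95897
R(C) = exp(−0.000154 × 1000) = 0.85727
R(D) = exp(−0.000221 × 1000) = 0.80172
R(E) = exp(−0.0000672 × 1000) = 0.93501
R(F) = exp(−0.000191 × 1000) = 0.82613
Series (C, D, and E): 0.85727 × 0.80172 × 0.93501 = 0.64262
Parallel (A, B, [0.64262], and F): 1 − (1 − 0.76567)(1 − 0.95897)(1 − 0.64262)(1 − 0.82613) = 0.999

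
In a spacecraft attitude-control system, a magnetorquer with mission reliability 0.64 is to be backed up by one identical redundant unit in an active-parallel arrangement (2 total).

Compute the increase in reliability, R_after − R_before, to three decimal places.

0.230

R_before = 0.64
R_after = 1 − (1 − 0.64)^2 = 0.870
ΔR = 0.870 − 0.64 = 0.230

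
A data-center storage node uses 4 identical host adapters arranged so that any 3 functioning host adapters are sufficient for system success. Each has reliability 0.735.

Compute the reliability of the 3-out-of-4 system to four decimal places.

0.7127

R = Σ_{i=3}^{4} C(4,i) p^i (1−p)^{4−i} with p = 0.735
C(4,3)·0.735^3·0.265^1 = 0.420889
C(4,4)·0.735^4·0.265^0 = 0.291843
Sum = 0.7127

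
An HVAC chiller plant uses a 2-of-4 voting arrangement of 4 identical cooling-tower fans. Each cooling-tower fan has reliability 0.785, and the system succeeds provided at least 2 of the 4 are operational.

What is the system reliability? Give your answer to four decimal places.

R = Σ_{i=2}^{4} C(4,i) p^i (1−p)^{4−i} with p = 0.785
C(4,2)·0.785^2·0.215^2 = 0.170910
C(4,3)·0.785^3·0.215^1 = 0.416013
C(4,4)·0.785^4·0.215^0 = 0.379733
Sum = 0.9667

0.9667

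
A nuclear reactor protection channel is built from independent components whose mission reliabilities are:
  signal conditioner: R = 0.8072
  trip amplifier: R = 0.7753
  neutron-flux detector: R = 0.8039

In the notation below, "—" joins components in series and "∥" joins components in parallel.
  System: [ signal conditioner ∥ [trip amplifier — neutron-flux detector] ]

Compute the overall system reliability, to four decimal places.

Series (trip amplifier and neutron-flux detector): 0.775300 × 0.803900 = 0.623264
Parallel (signal conditioner and [0.623264]): 1 − (1 − 0.807200)(1 − 0.623264) = 0.9274

0.9274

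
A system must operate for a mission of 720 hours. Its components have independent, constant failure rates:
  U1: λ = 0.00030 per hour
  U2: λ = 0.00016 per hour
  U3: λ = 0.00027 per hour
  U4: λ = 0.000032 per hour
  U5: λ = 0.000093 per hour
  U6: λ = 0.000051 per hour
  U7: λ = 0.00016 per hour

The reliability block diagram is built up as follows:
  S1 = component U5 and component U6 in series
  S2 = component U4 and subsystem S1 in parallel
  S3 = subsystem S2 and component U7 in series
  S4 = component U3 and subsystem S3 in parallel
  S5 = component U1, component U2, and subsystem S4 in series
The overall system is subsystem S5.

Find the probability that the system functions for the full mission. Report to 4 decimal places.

R(U1) = exp(−0.00030 × 720) = 0.805735
R(U2) = exp(−0.00016 × 720) = 0.891188
R(U3) = exp(−0.00027 × 720) = 0.823329
R(U4) = exp(−0.000032 × 720) = 0.977223
R(U5) = exp(−0.000093 × 720) = 0.935233
R(U6) = exp(−0.000051 × 720) = 0.963946
R(U7) = exp(−0.00016 × 720) = 0.891188
Series (U5 and U6): 0.935233 × 0.963946 = 0.901514
Parallel (U4 and [0.901514]): 1 − (1 − 0.977223)(1 − 0.901514) = 0.997757
Series ([0.997757] and U7): 0.997757 × 0.891188 = 0.889189
Parallel (U3 and [0.889189]): 1 − (1 − 0.823329)(1 − 0.889189) = 0.980423
Series (U1, U2, and [0.980423]): 0.805735 × 0.891188 × 0.980423 = 0.7040

0.7040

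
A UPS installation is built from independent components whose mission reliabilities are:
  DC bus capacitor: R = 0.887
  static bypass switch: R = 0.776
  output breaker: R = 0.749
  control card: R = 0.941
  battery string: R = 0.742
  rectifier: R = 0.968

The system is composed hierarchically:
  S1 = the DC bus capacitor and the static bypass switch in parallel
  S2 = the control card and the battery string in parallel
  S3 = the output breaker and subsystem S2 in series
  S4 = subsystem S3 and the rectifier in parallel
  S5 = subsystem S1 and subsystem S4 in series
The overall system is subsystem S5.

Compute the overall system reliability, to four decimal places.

0.9665

Parallel (DC bus capacitor and static bypass switch): 1 − (1 − 0.887000)(1 − 0.776000) = 0.974688
Parallel (control card and battery string): 1 − (1 − 0.941000)(1 − 0.742000) = 0.984778
Series (output breaker and [0.984778]): 0.749000 × 0.984778 = 0.737599
Parallel ([0.737599] and rectifier): 1 − (1 − 0.737599)(1 − 0.968000) = 0.991603
Series ([0.974688] and [0.991603]): 0.974688 × 0.991603 = 0.9665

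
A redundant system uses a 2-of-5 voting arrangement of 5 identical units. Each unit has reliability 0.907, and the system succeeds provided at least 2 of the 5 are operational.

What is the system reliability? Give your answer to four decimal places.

0.9997

R = Σ_{i=2}^{5} C(5,i) p^i (1−p)^{5−i} with p = 0.907
C(5,2)·0.907^2·0.093^3 = 0.006617
C(5,3)·0.907^3·0.093^2 = 0.064534
C(5,4)·0.907^4·0.093^1 = 0.314689
C(5,5)·0.907^5·0.093^0 = 0.613813
Sum = 0.9997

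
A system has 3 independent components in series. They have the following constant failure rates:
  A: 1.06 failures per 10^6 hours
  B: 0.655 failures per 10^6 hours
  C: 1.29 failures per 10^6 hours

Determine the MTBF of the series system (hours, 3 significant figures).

Series of exponential components: λ_sys = Σ λ_i
λ_sys = 0.00000106 + 0.000000655 + 0.00000129 = 3.0050e-06 /h
MTBF = 1 / λ_sys = 333000 h

333000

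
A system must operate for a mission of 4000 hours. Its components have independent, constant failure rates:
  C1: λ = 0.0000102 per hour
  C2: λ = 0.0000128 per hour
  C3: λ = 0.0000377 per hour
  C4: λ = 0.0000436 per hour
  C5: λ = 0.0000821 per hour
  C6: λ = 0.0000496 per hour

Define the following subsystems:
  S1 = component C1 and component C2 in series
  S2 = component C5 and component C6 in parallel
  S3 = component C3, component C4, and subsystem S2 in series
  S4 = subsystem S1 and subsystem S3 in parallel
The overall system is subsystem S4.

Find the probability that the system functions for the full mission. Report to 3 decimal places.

R(C1) = exp(−0.0000102 × 4000) = 0.96002
R(C2) = exp(−0.0000128 × 4000) = 0.95009
R(C3) = exp(−0.0000377 × 4000) = 0.86002
R(C4) = exp(−0.0000436 × 4000) = 0.83996
R(C5) = exp(−0.0000821 × 4000) = 0.72007
R(C6) = exp(−0.0000496 × 4000) = 0.82004
Series (C1 and C2): 0.96002 × 0.95009 = 0.91211
Parallel (C5 and C6): 1 − (1 − 0.72007)(1 − 0.82004) = 0.94962
Series (C3, C4, and [0.94962]): 0.86002 × 0.83996 × 0.94962 = 0.68599
Parallel ([0.91211] and [0.68599]): 1 − (1 − 0.91211)(1 − 0.68599) = 0.972

0.972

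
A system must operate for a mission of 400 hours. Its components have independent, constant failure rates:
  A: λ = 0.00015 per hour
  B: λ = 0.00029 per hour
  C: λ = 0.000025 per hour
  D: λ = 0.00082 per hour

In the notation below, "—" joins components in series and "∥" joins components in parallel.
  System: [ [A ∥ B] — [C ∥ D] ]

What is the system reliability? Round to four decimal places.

R(A) = exp(−0.00015 × 400) = 0.941765
R(B) = exp(−0.00029 × 400) = 0.890475
R(C) = exp(−0.000025 × 400) = 0.990050
R(D) = exp(−0.00082 × 400) = 0.720363
Parallel (A and B): 1 − (1 − 0.941765)(1 − 0.890475) = 0.993622
Parallel (C and D): 1 − (1 − 0.990050)(1 − 0.720363) = 0.997218
Series ([0.993622] and [0.997218]): 0.993622 × 0.997218 = 0.9909

0.9909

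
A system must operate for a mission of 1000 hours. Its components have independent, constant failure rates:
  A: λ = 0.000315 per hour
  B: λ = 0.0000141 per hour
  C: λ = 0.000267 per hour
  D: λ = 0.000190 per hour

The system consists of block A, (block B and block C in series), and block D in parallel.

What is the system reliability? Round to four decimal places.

R(A) = exp(−0.000315 × 1000) = 0.729789
R(B) = exp(−0.0000141 × 1000) = 0.985999
R(C) = exp(−0.000267 × 1000) = 0.765673
R(D) = exp(−0.000190 × 1000) = 0.826959
Series (B and C): 0.985999 × 0.765673 = 0.754953
Parallel (A, [0.754953], and D): 1 − (1 − 0.729789)(1 − 0.754953)(1 − 0.826959) = 0.9885

0.9885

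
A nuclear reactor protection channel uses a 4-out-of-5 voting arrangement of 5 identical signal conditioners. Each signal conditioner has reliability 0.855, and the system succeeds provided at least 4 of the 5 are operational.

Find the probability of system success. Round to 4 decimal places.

R = Σ_{i=4}^{5} C(5,i) p^i (1−p)^{5−i} with p = 0.855
C(5,4)·0.855^4·0.145^1 = 0.387438
C(5,5)·0.855^5·0.145^0 = 0.456910
Sum = 0.8443

0.8443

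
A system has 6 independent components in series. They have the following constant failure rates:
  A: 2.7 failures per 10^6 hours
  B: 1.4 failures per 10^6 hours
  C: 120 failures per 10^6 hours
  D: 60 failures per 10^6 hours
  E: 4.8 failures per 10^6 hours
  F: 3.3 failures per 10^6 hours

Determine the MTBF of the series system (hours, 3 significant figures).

5200

Series of exponential components: λ_sys = Σ λ_i
λ_sys = 0.0000027 + 0.0000014 + 0.00012 + 0.000060 + 0.0000048 + 0.0000033 = 1.9220e-04 /h
MTBF = 1 / λ_sys = 5200 h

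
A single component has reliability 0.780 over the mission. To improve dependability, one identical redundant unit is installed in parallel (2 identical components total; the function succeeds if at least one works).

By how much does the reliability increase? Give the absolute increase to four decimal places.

0.1716

R_before = 0.780
R_after = 1 − (1 − 0.780)^2 = 0.9516
ΔR = 0.9516 − 0.780 = 0.1716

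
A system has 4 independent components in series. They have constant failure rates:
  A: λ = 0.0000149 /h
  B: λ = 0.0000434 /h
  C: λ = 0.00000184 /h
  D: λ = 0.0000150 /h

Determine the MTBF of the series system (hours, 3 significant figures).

13300

Series of exponential components: λ_sys = Σ λ_i
λ_sys = 0.0000149 + 0.0000434 + 0.00000184 + 0.0000150 = 7.5140e-05 /h
MTBF = 1 / λ_sys = 13300 h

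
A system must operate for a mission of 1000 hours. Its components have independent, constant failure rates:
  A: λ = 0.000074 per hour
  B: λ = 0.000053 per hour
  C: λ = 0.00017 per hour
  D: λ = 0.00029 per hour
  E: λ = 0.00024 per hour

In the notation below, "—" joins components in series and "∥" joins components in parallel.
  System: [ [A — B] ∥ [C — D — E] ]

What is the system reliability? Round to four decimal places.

0.9400

R(A) = exp(−0.000074 × 1000) = 0.928672
R(B) = exp(−0.000053 × 1000) = 0.948380
R(C) = exp(−0.00017 × 1000) = 0.843665
R(D) = exp(−0.00029 × 1000) = 0.748264
R(E) = exp(−0.00024 × 1000) = 0.786628
Series (A and B): 0.928672 × 0.948380 = 0.880734
Series (C, D, and E): 0.843665 × 0.748264 × 0.786628 = 0.496586
Parallel ([0.880734] and [0.496586]): 1 − (1 − 0.880734)(1 − 0.496586) = 0.9400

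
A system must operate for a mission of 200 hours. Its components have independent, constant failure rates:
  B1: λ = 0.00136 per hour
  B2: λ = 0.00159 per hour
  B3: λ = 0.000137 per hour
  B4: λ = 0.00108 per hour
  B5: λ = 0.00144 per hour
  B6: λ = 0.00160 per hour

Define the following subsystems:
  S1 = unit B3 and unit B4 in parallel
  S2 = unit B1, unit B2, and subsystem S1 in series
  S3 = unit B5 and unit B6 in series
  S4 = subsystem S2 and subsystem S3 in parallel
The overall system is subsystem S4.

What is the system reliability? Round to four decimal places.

0.7956

R(B1) = exp(−0.00136 × 200) = 0.761854
R(B2) = exp(−0.00159 × 200) = 0.727603
R(B3) = exp(−0.000137 × 200) = 0.972972
R(B4) = exp(−0.00108 × 200) = 0.805735
R(B5) = exp(−0.00144 × 200) = 0.749762
R(B6) = exp(−0.00160 × 200) = 0.726149
Parallel (B3 and B4): 1 − (1 − 0.972972)(1 − 0.805735) = 0.994749
Series (B1, B2, and [0.994749]): 0.761854 × 0.727603 × 0.994749 = 0.551416
Series (B5 and B6): 0.749762 × 0.726149 = 0.544439
Parallel ([0.551416] and [0.544439]): 1 − (1 − 0.551416)(1 − 0.544439) = 0.7956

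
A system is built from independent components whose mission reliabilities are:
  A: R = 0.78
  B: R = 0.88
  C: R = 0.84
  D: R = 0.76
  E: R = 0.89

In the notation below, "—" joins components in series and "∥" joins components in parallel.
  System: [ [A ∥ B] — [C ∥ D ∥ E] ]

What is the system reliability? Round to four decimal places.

Parallel (A and B): 1 − (1 − 0.780000)(1 − 0.880000) = 0.973600
Parallel (C, D, and E): 1 − (1 − 0.840000)(1 − 0.760000)(1 − 0.890000) = 0.995776
Series ([0.973600] and [0.995776]): 0.973600 × 0.995776 = 0.9695

0.9695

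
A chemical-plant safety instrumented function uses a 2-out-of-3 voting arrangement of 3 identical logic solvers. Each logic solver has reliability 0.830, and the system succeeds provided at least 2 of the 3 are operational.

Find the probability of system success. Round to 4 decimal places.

0.9231

R = Σ_{i=2}^{3} C(3,i) p^i (1−p)^{3−i} with p = 0.830
C(3,2)·0.830^2·0.170^1 = 0.351339
C(3,3)·0.830^3·0.170^0 = 0.571787
Sum = 0.9231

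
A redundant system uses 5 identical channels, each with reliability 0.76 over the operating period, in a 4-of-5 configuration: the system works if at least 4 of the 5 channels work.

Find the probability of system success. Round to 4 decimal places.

0.6539

R = Σ_{i=4}^{5} C(5,i) p^i (1−p)^{5−i} with p = 0.76
C(5,4)·0.76^4·0.24^1 = 0.400346
C(5,5)·0.76^5·0.24^0 = 0.253553
Sum = 0.6539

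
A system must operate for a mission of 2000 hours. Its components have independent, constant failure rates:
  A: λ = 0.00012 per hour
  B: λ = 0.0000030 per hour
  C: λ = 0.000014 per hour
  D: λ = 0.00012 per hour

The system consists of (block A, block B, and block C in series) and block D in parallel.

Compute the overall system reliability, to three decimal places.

0.949

R(A) = exp(−0.00012 × 2000) = 0.78663
R(B) = exp(−0.0000030 × 2000) = 0.99402
R(C) = exp(−0.000014 × 2000) = 0.97239
R(D) = exp(−0.00012 × 2000) = 0.78663
Series (A, B, and C): 0.78663 × 0.99402 × 0.97239 = 0.76034
Parallel ([0.76034] and D): 1 − (1 − 0.76034)(1 − 0.78663) = 0.949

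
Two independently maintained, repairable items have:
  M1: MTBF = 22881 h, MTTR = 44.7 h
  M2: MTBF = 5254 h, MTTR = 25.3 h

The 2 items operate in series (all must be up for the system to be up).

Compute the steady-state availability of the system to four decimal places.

0.9933

A(M1) = MTBF/(MTBF+MTTR) = 22881/(22881+44.7) = 0.998050
A(M2) = MTBF/(MTBF+MTTR) = 5254/(5254+25.3) = 0.995208
Series availability: 0.998050 × 0.995208 = 0.9933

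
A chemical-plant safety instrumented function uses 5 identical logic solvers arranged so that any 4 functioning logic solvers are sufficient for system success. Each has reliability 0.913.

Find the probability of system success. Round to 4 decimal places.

0.9366

R = Σ_{i=4}^{5} C(5,i) p^i (1−p)^{5−i} with p = 0.913
C(5,4)·0.913^4·0.087^1 = 0.302254
C(5,5)·0.913^5·0.087^0 = 0.634386
Sum = 0.9366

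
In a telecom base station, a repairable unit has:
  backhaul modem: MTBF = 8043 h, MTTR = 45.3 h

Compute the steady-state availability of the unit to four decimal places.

0.9944

A(backhaul modem) = MTBF/(MTBF+MTTR) = 8043/(8043+45.3) = 0.9944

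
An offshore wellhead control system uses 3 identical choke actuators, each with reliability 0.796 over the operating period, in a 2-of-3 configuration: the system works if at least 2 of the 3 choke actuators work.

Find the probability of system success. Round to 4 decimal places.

0.8921

R = Σ_{i=2}^{3} C(3,i) p^i (1−p)^{3−i} with p = 0.796
C(3,2)·0.796^2·0.204^1 = 0.387773
C(3,3)·0.796^3·0.204^0 = 0.504358
Sum = 0.8921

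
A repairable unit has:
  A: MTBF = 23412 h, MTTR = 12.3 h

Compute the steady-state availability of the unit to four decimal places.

A(A) = MTBF/(MTBF+MTTR) = 23412/(23412+12.3) = 0.9995

0.9995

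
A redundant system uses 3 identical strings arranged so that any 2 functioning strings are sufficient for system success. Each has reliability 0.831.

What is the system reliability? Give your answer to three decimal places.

0.924

R = Σ_{i=2}^{3} C(3,i) p^i (1−p)^{3−i} with p = 0.831
C(3,2)·0.831^2·0.169^1 = 0.35011
C(3,3)·0.831^3·0.169^0 = 0.57386
Sum = 0.924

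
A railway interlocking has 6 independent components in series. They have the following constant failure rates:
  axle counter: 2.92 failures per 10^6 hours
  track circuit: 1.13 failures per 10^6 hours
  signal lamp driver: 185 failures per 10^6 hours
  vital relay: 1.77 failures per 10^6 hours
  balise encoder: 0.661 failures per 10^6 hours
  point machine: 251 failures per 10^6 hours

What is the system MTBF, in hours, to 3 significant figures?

Series of exponential components: λ_sys = Σ λ_i
λ_sys = 0.00000292 + 0.00000113 + 0.000185 + 0.00000177 + 0.000000661 + 0.000251 = 4.4248e-04 /h
MTBF = 1 / λ_sys = 2260 h

2260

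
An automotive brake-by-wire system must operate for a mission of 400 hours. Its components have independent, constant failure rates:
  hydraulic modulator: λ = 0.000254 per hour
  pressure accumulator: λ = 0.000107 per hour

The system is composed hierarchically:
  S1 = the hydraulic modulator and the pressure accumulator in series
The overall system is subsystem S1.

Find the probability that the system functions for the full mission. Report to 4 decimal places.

R(hydraulic modulator) = exp(−0.000254 × 400) = 0.903391
R(pressure accumulator) = exp(−0.000107 × 400) = 0.958103
Series (hydraulic modulator and pressure accumulator): 0.903391 × 0.958103 = 0.8655

0.8655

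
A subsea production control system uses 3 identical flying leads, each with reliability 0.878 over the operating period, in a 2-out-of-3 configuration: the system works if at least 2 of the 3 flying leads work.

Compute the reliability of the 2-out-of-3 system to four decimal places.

0.9590

R = Σ_{i=2}^{3} C(3,i) p^i (1−p)^{3−i} with p = 0.878
C(3,2)·0.878^2·0.122^1 = 0.282144
C(3,3)·0.878^3·0.122^0 = 0.676836
Sum = 0.9590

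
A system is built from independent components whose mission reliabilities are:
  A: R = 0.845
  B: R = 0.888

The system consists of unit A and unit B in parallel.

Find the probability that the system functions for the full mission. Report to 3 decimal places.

Parallel (A and B): 1 − (1 − 0.84500)(1 − 0.88800) = 0.983

0.983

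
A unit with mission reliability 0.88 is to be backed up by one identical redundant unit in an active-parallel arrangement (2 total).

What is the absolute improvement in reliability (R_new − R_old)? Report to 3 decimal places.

0.106

R_before = 0.88
R_after = 1 − (1 − 0.88)^2 = 0.986
ΔR = 0.986 − 0.88 = 0.106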